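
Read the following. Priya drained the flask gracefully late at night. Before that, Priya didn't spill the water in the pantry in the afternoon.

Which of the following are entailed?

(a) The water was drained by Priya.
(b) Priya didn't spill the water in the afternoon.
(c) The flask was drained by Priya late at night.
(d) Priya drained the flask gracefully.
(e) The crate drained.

(a) Not entailed — Priya drained the flask, not the water; the water belongs to the spilling event.
(b) Not entailed — dropping 'in the pantry' under negation is not valid — the original leaves open that Priya spilled the water some other way.
(c) Entailed — every conjunct here is already in the original draining event.
(d) Entailed — every conjunct here is already in the original draining event.
(e) Not entailed — the flask is what drained, not the crate.

(c), (d)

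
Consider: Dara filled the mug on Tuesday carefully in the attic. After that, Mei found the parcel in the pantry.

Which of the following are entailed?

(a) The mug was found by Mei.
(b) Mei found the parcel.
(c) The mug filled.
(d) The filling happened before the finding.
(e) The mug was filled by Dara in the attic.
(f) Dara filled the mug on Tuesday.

(a) Not entailed — Mei found the parcel, not the mug; the mug belongs to the filling event.
(b) Entailed — every conjunct here is already in the original finding event.
(c) Entailed — 'Dara filled the mug' is causative; it entails the inchoative 'the mug filled'.
(d) Entailed — the narrative places the filling before the finding.
(e) Entailed — every conjunct here is already in the original filling event.
(f) Entailed — the original entails any weakening of itself; this just drops 'carefully', 'in the attic'.

(b), (c), (d), (e), (f)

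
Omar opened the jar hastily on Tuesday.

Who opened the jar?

'Omar' marks the agent of the opening event.

Omar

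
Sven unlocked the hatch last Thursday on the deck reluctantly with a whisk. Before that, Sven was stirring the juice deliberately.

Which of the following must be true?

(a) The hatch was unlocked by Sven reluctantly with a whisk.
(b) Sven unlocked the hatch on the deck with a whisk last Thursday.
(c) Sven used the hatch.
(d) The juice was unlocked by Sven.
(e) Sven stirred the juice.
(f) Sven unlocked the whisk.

(a), (b), (e)

(a) Entailed — the original entails any weakening of itself; this just drops 'on the deck', 'last Thursday'.
(b) Entailed — this follows by dropping conjuncts from the unlocking event's description.
(c) Not entailed — the hatch is the patient, not an instrument — Sven used a whisk.
(d) Not entailed — Sven unlocked the hatch, not the juice; the juice belongs to the stirring event.
(e) Entailed — 'stir' is an activity; 'was stirring' entails that some stirring happened, so 'stirred' holds.
(f) Not entailed — the whisk is the instrument, not what was unlocked.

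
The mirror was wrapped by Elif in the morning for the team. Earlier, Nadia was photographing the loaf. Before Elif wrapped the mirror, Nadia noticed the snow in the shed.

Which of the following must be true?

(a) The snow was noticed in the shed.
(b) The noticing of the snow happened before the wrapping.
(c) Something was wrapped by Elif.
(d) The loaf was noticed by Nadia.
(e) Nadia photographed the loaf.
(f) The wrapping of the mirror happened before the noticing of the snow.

(a) Entailed — every conjunct here is already in the original noticing event.
(b) Entailed — the narrative places the noticing before the wrapping.
(c) Entailed — this follows by dropping conjuncts from the wrapping event's description.
(d) Not entailed — Nadia noticed the snow, not the loaf; the loaf belongs to the photographing event.
(e) Not entailed — 'was photographing' is progressive on an accomplishment; it does not entail the completed 'photographed'.
(f) Not entailed — the narrative places the noticing before the wrapping, not after.

(a), (b), (c)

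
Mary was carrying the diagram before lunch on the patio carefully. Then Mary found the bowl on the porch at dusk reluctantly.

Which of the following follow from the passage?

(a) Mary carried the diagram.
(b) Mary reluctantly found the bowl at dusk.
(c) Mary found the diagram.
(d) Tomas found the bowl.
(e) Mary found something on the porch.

(a) Entailed — 'carry' is an activity; 'was carrying' entails that some carrying happened, so 'carried' holds.
(b) Entailed — the original entails any weakening of itself; this just drops 'on the porch'.
(c) Not entailed — Mary found the bowl, not the diagram; the diagram belongs to the carrying event.
(d) Not entailed — the passage has Mary finding the bowl, not Tomas.
(e) Entailed — the original entails any weakening of itself; this just drops 'reluctantly', 'at dusk' and generalizes the patient.

(a), (b), (e)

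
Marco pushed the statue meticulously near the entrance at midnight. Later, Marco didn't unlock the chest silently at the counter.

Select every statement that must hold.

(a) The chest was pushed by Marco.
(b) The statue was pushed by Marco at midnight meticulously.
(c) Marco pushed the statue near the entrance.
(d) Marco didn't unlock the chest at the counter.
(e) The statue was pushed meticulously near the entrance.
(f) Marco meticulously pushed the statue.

(a) Not entailed — Marco pushed the statue, not the chest; the chest belongs to the unlocking event.
(b) Entailed — every conjunct here is already in the original pushing event.
(c) Entailed — dropping 'meticulously', 'at midnight' leaves a sub-description the original still satisfies.
(d) Not entailed — dropping 'silently' under negation is not valid — the original leaves open that Marco unlocked the chest some other way.
(e) Entailed — this follows by dropping conjuncts from the pushing event's description.
(f) Entailed — the original entails any weakening of itself; this just drops 'near the entrance', 'at midnight'.

(b), (c), (e), (f)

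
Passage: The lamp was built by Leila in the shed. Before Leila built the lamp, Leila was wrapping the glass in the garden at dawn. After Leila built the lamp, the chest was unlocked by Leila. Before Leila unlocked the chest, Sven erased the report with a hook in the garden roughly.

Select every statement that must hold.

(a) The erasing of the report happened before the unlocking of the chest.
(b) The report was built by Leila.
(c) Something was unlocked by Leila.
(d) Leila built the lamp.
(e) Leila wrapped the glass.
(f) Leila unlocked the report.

(a), (c), (d)

(a) Entailed — the narrative places the erasing before the unlocking.
(b) Not entailed — Leila built the lamp, not the report; the report belongs to the erasing event.
(c) Entailed — the original entails any weakening of itself; this just generalizes the patient.
(d) Entailed — this follows by dropping conjuncts from the building event's description.
(e) Not entailed — 'was wrapping' is progressive on an accomplishment; it does not entail the completed 'wrapped'.
(f) Not entailed — Leila unlocked the chest, not the report; the report belongs to the erasing event.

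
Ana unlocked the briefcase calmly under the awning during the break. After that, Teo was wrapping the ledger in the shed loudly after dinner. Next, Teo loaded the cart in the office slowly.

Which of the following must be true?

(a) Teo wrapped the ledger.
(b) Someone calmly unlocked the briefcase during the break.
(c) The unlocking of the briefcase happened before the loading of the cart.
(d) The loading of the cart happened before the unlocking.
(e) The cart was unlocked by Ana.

(b), (c)

(a) Not entailed — 'was wrapping' is progressive on an accomplishment; it does not entail the completed 'wrapped'.
(b) Entailed — the original entails any weakening of itself; this just drops 'under the awning' and generalizes the agent.
(c) Entailed — the narrative places the unlocking before the loading.
(d) Not entailed — the narrative places the unlocking before the loading, not after.
(e) Not entailed — Ana unlocked the briefcase, not the cart; the cart belongs to the loading event.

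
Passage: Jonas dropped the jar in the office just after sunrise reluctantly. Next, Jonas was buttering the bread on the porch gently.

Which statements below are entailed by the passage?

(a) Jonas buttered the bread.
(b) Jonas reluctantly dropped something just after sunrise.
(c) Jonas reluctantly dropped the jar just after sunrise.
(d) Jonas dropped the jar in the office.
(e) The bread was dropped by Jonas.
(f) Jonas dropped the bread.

(b), (c), (d)

(a) Not entailed — 'was buttering' is progressive on an accomplishment; it does not entail the completed 'buttered'.
(b) Entailed — the original entails any weakening of itself; this just drops 'in the office' and generalizes the patient.
(c) Entailed — dropping 'in the office' leaves a sub-description the original still satisfies.
(d) Entailed — every conjunct here is already in the original dropping event.
(e) Not entailed — Jonas dropped the jar, not the bread; the bread belongs to the buttering event.
(f) Not entailed — Jonas dropped the jar, not the bread; the bread belongs to the buttering event.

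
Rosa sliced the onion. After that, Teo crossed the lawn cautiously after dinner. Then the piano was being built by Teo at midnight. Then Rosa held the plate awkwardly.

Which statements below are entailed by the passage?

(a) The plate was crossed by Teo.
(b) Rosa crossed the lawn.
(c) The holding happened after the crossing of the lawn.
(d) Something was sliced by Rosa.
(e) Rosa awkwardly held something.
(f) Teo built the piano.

(c), (d), (e)

(a) Not entailed — Teo crossed the lawn, not the plate; the plate belongs to the holding event.
(b) Not entailed — the passage has Teo crossing the lawn, not Rosa.
(c) Entailed — the narrative places the crossing before the holding.
(d) Entailed — the original entails any weakening of itself; this just generalizes the patient.
(e) Entailed — every conjunct here is already in the original holding event.
(f) Not entailed — 'was building' is progressive on an accomplishment; it does not entail the completed 'built'.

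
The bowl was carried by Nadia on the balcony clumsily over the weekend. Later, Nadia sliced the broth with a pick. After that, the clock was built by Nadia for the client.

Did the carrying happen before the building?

yes

The narrative orders the carrying before the building.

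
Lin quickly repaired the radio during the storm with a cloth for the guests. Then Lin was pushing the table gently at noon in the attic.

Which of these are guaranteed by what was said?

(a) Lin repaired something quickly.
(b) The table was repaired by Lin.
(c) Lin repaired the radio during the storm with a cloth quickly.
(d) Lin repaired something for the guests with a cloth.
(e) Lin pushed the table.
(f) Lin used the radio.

(a) Entailed — the original entails any weakening of itself; this just drops 'with a cloth', 'for the guests', 'during the storm' and generalizes the patient.
(b) Not entailed — Lin repaired the radio, not the table; the table belongs to the pushing event.
(c) Entailed — the original entails any weakening of itself; this just drops 'for the guests'.
(d) Entailed — dropping 'quickly', 'during the storm' and generalizing the patient leaves a sub-description the original still satisfies.
(e) Entailed — 'push' is an activity; 'was pushing' entails that some pushing happened, so 'pushed' holds.
(f) Not entailed — the radio is the patient, not an instrument — Lin used a cloth.

(a), (c), (d), (e)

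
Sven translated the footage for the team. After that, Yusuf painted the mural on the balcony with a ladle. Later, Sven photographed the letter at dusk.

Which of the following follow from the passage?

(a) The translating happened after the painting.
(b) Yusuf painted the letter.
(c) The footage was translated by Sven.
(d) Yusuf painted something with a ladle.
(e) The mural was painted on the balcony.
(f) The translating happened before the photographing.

(a) Not entailed — the narrative places the translating before the painting, not after.
(b) Not entailed — Yusuf painted the mural, not the letter; the letter belongs to the photographing event.
(c) Entailed — every conjunct here is already in the original translating event.
(d) Entailed — dropping 'on the balcony' and generalizing the patient leaves a sub-description the original still satisfies.
(e) Entailed — this follows by dropping conjuncts from the painting event's description.
(f) Entailed — the narrative places the translating before the photographing.

(c), (d), (e), (f)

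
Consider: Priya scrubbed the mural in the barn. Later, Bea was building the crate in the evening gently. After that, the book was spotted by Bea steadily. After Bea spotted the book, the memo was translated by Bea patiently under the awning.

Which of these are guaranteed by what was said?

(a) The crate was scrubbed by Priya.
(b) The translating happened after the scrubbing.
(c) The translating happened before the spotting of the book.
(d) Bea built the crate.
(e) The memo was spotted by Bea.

(b)

(a) Not entailed — Priya scrubbed the mural, not the crate; the crate belongs to the building event.
(b) Entailed — the narrative places the scrubbing before the translating.
(c) Not entailed — the narrative places the spotting before the translating, not after.
(d) Not entailed — 'was building' is progressive on an accomplishment; it does not entail the completed 'built'.
(e) Not entailed — Bea spotted the book, not the memo; the memo belongs to the translating event.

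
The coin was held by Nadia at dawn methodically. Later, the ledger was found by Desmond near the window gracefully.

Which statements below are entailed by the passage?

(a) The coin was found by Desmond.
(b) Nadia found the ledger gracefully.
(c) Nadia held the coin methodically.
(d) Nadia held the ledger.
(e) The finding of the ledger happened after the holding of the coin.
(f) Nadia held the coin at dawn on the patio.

(c), (e)

(a) Not entailed — Desmond found the ledger, not the coin; the coin belongs to the holding event.
(b) Not entailed — the passage has Desmond finding the ledger, not Nadia.
(c) Entailed — every conjunct here is already in the original holding event.
(d) Not entailed — Nadia held the coin, not the ledger; the ledger belongs to the finding event.
(e) Entailed — the narrative places the holding before the finding.
(f) Not entailed — 'on the patio' adds information not in the original event.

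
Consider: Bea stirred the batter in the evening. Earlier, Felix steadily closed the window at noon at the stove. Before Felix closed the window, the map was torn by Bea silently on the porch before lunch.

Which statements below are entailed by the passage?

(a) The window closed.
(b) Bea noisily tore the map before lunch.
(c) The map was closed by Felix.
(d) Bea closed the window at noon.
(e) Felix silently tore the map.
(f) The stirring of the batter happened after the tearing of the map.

(a) Entailed — 'Felix closed the window' is causative; it entails the inchoative 'the window closed'.
(b) Not entailed — 'noisily' adds a manner not in (and inconsistent with) the original.
(c) Not entailed — Felix closed the window, not the map; the map belongs to the tearing event.
(d) Not entailed — the passage has Felix closing the window, not Bea.
(e) Not entailed — the passage has Bea tearing the map, not Felix.
(f) Entailed — the narrative places the tearing before the stirring.

(a), (f)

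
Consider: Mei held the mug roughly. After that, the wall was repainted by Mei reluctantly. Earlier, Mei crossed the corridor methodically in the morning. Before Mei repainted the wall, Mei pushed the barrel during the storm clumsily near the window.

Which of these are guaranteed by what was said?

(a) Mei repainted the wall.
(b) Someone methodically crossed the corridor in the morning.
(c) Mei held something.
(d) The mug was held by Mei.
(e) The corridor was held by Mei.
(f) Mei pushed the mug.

(a), (b), (c), (d)

(a) Entailed — dropping 'reluctantly' leaves a sub-description the original still satisfies.
(b) Entailed — every conjunct here is already in the original crossing event.
(c) Entailed — every conjunct here is already in the original holding event.
(d) Entailed — the original entails any weakening of itself; this just drops 'roughly'.
(e) Not entailed — Mei held the mug, not the corridor; the corridor belongs to the crossing event.
(f) Not entailed — Mei pushed the barrel, not the mug; the mug belongs to the holding event.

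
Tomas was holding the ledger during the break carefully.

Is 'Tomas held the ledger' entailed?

'hold' is atelic; if Tomas was holding the ledger, then Tomas held the ledger (for some time).

yes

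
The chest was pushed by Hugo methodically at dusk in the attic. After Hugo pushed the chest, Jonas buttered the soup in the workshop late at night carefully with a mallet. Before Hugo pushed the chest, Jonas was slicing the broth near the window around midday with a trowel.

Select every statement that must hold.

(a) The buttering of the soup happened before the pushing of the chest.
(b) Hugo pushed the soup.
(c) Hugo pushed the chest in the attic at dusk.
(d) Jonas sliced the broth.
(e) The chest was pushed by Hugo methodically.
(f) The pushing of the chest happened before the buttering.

(a) Not entailed — the narrative places the pushing before the buttering, not after.
(b) Not entailed — Hugo pushed the chest, not the soup; the soup belongs to the buttering event.
(c) Entailed — every conjunct here is already in the original pushing event.
(d) Not entailed — 'was slicing' is progressive on an accomplishment; it does not entail the completed 'sliced'.
(e) Entailed — the original entails any weakening of itself; this just drops 'at dusk', 'in the attic'.
(f) Entailed — the narrative places the pushing before the buttering.

(c), (e), (f)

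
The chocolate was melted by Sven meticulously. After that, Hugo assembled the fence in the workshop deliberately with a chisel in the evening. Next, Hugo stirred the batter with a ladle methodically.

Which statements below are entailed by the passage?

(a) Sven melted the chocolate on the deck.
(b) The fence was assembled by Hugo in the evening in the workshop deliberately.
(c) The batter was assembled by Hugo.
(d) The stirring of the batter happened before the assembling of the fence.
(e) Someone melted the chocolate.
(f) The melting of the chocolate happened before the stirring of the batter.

(b), (e), (f)

(a) Not entailed — 'on the deck' adds information not in the original event.
(b) Entailed — dropping 'with a chisel' leaves a sub-description the original still satisfies.
(c) Not entailed — Hugo assembled the fence, not the batter; the batter belongs to the stirring event.
(d) Not entailed — the narrative places the assembling before the stirring, not after.
(e) Entailed — every conjunct here is already in the original melting event.
(f) Entailed — the narrative places the melting before the stirring.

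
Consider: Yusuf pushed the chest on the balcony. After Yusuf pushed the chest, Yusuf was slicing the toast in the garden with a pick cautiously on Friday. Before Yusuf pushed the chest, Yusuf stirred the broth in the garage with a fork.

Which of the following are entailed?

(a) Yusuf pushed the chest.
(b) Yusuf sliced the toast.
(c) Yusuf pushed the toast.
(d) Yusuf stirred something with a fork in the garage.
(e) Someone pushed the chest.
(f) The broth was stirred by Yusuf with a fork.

(a) Entailed — the original entails any weakening of itself; this just drops 'on the balcony'.
(b) Not entailed — 'was slicing' is progressive on an accomplishment; it does not entail the completed 'sliced'.
(c) Not entailed — Yusuf pushed the chest, not the toast; the toast belongs to the slicing event.
(d) Entailed — every conjunct here is already in the original stirring event.
(e) Entailed — the original entails any weakening of itself; this just drops 'on the balcony' and generalizes the agent.
(f) Entailed — dropping 'in the garage' leaves a sub-description the original still satisfies.

(a), (d), (e), (f)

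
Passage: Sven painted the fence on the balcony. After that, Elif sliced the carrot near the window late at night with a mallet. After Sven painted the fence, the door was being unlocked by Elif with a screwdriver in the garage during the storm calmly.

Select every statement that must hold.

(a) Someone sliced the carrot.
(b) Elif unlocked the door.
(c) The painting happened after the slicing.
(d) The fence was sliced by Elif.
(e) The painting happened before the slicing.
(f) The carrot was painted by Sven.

(a) Entailed — every conjunct here is already in the original slicing event.
(b) Not entailed — 'was unlocking' is progressive on an accomplishment; it does not entail the completed 'unlocked'.
(c) Not entailed — the narrative places the painting before the slicing, not after.
(d) Not entailed — Elif sliced the carrot, not the fence; the fence belongs to the painting event.
(e) Entailed — the narrative places the painting before the slicing.
(f) Not entailed — Sven painted the fence, not the carrot; the carrot belongs to the slicing event.

(a), (e)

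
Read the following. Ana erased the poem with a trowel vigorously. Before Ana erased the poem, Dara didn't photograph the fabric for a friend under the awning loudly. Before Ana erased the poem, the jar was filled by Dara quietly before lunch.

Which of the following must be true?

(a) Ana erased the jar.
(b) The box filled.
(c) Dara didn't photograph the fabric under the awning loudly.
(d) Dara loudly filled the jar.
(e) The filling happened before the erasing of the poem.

(e)

(a) Not entailed — Ana erased the poem, not the jar; the jar belongs to the filling event.
(b) Not entailed — the jar is what filled, not the box.
(c) Not entailed — dropping 'for a friend' under negation is not valid — the original leaves open that Dara photographed the fabric some other way.
(d) Not entailed — 'loudly' adds a manner not in (and inconsistent with) the original.
(e) Entailed — the narrative places the filling before the erasing.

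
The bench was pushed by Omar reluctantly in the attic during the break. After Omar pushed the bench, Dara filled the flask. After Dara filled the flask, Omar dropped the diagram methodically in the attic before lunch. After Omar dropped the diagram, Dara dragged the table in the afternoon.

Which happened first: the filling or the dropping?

The connectives place the filling before the dropping.

the filling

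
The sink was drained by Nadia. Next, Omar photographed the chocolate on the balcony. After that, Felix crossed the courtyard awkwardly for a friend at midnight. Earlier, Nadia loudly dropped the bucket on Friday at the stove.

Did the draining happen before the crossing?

yes

The narrative orders the draining before the crossing.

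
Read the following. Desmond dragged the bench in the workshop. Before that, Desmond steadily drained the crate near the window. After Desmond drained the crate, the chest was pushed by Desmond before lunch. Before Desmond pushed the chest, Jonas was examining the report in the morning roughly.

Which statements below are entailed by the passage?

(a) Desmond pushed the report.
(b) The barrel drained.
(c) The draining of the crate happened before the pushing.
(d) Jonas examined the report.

(c), (d)

(a) Not entailed — Desmond pushed the chest, not the report; the report belongs to the examining event.
(b) Not entailed — the crate is what drained, not the barrel.
(c) Entailed — the narrative places the draining before the pushing.
(d) Entailed — 'examine' is an activity; 'was examining' entails that some examining happened, so 'examined' holds.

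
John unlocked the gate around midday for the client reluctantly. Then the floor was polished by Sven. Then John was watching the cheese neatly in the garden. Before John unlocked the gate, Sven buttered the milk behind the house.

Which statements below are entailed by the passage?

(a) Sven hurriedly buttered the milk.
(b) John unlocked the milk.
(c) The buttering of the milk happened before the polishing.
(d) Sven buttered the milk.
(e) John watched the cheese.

(c), (d), (e)

(a) Not entailed — 'hurriedly' adds information not in the original event.
(b) Not entailed — John unlocked the gate, not the milk; the milk belongs to the buttering event.
(c) Entailed — the narrative places the buttering before the polishing.
(d) Entailed — this follows by dropping conjuncts from the buttering event's description.
(e) Entailed — 'watch' is an activity; 'was watching' entails that some watching happened, so 'watched' holds.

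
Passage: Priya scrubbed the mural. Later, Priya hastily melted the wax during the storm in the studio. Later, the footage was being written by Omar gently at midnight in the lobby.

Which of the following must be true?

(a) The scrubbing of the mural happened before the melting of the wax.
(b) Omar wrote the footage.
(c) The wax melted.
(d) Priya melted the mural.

(a) Entailed — the narrative places the scrubbing before the melting.
(b) Not entailed — 'was writing' is progressive on an accomplishment; it does not entail the completed 'wrote'.
(c) Entailed — 'Priya melted the wax' is causative; it entails the inchoative 'the wax melted'.
(d) Not entailed — Priya melted the wax, not the mural; the mural belongs to the scrubbing event.

(a), (c)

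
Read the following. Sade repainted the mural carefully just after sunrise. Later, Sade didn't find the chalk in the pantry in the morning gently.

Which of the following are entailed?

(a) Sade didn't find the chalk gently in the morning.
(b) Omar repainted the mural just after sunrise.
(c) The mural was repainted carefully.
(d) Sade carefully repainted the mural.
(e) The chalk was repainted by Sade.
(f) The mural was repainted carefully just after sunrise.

(c), (d), (f)

(a) Not entailed — dropping 'in the pantry' under negation is not valid — the original leaves open that Sade found the chalk some other way.
(b) Not entailed — the passage has Sade repainting the mural, not Omar.
(c) Entailed — every conjunct here is already in the original repainting event.
(d) Entailed — the original entails any weakening of itself; this just drops 'just after sunrise'.
(e) Not entailed — Sade repainted the mural, not the chalk; the chalk belongs to the finding event.
(f) Entailed — every conjunct here is already in the original repainting event.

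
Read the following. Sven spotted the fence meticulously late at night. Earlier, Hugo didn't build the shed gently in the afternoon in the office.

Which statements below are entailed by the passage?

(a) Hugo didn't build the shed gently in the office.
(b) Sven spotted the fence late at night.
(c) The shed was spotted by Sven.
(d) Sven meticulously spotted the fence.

(a) Not entailed — dropping 'in the afternoon' under negation is not valid — the original leaves open that Hugo built the shed some other way.
(b) Entailed — every conjunct here is already in the original spotting event.
(c) Not entailed — Sven spotted the fence, not the shed; the shed belongs to the building event.
(d) Entailed — dropping 'late at night' leaves a sub-description the original still satisfies.

(b), (d)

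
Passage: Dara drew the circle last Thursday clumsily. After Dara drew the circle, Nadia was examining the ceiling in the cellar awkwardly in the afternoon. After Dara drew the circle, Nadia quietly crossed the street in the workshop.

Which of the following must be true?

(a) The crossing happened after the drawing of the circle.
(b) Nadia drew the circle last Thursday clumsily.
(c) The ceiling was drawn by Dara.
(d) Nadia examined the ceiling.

(a), (d)

(a) Entailed — the narrative places the drawing before the crossing.
(b) Not entailed — the passage has Dara drawing the circle, not Nadia.
(c) Not entailed — Dara drew the circle, not the ceiling; the ceiling belongs to the examining event.
(d) Entailed — 'examine' is an activity; 'was examining' entails that some examining happened, so 'examined' holds.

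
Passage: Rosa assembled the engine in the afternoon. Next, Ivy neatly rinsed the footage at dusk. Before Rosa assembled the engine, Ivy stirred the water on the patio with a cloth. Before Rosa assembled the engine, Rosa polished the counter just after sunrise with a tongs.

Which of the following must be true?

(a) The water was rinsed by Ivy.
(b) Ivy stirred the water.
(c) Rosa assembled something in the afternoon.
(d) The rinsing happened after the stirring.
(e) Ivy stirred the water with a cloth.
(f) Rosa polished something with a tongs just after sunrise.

(a) Not entailed — Ivy rinsed the footage, not the water; the water belongs to the stirring event.
(b) Entailed — the original entails any weakening of itself; this just drops 'with a cloth', 'on the patio'.
(c) Entailed — this follows by dropping conjuncts from the assembling event's description.
(d) Entailed — the narrative places the stirring before the rinsing.
(e) Entailed — dropping 'on the patio' leaves a sub-description the original still satisfies.
(f) Entailed — this follows by dropping conjuncts from the polishing event's description.

(b), (c), (d), (e), (f)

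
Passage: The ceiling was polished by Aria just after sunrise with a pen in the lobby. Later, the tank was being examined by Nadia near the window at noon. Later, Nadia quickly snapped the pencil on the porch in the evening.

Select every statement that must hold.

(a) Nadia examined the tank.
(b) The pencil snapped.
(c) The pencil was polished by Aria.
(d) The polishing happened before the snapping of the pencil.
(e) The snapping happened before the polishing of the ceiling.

(a), (b), (d)

(a) Entailed — 'examine' is an activity; 'was examining' entails that some examining happened, so 'examined' holds.
(b) Entailed — 'Nadia snapped the pencil' is causative; it entails the inchoative 'the pencil snapped'.
(c) Not entailed — Aria polished the ceiling, not the pencil; the pencil belongs to the snapping event.
(d) Entailed — the narrative places the polishing before the snapping.
(e) Not entailed — the narrative places the polishing before the snapping, not after.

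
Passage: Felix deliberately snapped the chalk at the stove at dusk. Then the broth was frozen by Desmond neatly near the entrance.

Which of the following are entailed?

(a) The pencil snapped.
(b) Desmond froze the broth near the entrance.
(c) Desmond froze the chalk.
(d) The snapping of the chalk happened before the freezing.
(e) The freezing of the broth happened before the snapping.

(a) Not entailed — the chalk is what snapped, not the pencil.
(b) Entailed — dropping 'neatly' leaves a sub-description the original still satisfies.
(c) Not entailed — Desmond froze the broth, not the chalk; the chalk belongs to the snapping event.
(d) Entailed — the narrative places the snapping before the freezing.
(e) Not entailed — the narrative places the snapping before the freezing, not after.

(b), (d)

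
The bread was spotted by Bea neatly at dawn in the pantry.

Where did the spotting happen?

'in the pantry' marks the location of the spotting event.

in the pantry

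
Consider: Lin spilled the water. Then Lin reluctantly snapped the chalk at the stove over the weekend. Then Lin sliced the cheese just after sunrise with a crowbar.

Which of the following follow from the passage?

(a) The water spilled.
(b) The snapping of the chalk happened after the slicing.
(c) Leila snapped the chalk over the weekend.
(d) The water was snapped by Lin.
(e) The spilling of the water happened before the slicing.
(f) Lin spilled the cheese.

(a), (e)

(a) Entailed — 'Lin spilled the water' is causative; it entails the inchoative 'the water spilled'.
(b) Not entailed — the narrative places the snapping before the slicing, not after.
(c) Not entailed — the passage has Lin snapping the chalk, not Leila.
(d) Not entailed — Lin snapped the chalk, not the water; the water belongs to the spilling event.
(e) Entailed — the narrative places the spilling before the slicing.
(f) Not entailed — Lin spilled the water, not the cheese; the cheese belongs to the slicing event.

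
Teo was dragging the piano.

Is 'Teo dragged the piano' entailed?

yes

'drag' is atelic; if Teo was dragging the piano, then Teo dragged the piano (for some time).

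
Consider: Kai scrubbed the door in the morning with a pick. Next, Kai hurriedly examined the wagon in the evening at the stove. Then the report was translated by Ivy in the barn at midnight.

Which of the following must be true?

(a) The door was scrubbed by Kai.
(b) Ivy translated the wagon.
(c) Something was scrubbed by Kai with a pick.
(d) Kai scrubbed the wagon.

(a) Entailed — every conjunct here is already in the original scrubbing event.
(b) Not entailed — Ivy translated the report, not the wagon; the wagon belongs to the examining event.
(c) Entailed — dropping 'in the morning' and generalizing the patient leaves a sub-description the original still satisfies.
(d) Not entailed — Kai scrubbed the door, not the wagon; the wagon belongs to the examining event.

(a), (c)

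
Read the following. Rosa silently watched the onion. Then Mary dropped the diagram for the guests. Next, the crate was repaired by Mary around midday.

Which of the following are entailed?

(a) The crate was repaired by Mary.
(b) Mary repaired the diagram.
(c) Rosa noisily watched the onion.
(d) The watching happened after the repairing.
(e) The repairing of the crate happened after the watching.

(a) Entailed — every conjunct here is already in the original repairing event.
(b) Not entailed — Mary repaired the crate, not the diagram; the diagram belongs to the dropping event.
(c) Not entailed — 'noisily' adds a manner not in (and inconsistent with) the original.
(d) Not entailed — the narrative places the watching before the repairing, not after.
(e) Entailed — the narrative places the watching before the repairing.

(a), (e)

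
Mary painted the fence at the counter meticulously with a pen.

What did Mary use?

'with a pen' marks the instrument of the painting event.

a pen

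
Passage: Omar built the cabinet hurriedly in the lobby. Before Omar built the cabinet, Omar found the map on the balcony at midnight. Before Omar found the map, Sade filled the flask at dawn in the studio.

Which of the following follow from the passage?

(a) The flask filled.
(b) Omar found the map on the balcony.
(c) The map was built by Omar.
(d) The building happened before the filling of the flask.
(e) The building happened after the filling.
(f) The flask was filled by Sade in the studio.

(a) Entailed — 'Sade filled the flask' is causative; it entails the inchoative 'the flask filled'.
(b) Entailed — this follows by dropping conjuncts from the finding event's description.
(c) Not entailed — Omar built the cabinet, not the map; the map belongs to the finding event.
(d) Not entailed — the narrative places the filling before the building, not after.
(e) Entailed — the narrative places the filling before the building.
(f) Entailed — dropping 'at dawn' leaves a sub-description the original still satisfies.

(a), (b), (e), (f)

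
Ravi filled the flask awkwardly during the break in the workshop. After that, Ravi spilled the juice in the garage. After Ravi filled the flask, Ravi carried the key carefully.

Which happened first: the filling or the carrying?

the filling

The connectives place the filling before the carrying.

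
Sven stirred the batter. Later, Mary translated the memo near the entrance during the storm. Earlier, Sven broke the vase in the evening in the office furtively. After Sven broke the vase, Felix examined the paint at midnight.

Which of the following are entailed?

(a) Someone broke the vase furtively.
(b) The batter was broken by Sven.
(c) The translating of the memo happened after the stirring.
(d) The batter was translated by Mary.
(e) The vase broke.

(a) Entailed — every conjunct here is already in the original breaking event.
(b) Not entailed — Sven broke the vase, not the batter; the batter belongs to the stirring event.
(c) Entailed — the narrative places the stirring before the translating.
(d) Not entailed — Mary translated the memo, not the batter; the batter belongs to the stirring event.
(e) Entailed — 'Sven broke the vase' is causative; it entails the inchoative 'the vase broke'.

(a), (c), (e)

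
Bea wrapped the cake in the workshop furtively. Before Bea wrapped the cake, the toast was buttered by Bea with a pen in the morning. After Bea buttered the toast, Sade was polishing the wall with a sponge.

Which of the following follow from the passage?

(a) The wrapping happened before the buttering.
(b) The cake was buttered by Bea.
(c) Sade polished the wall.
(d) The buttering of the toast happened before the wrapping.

(a) Not entailed — the narrative places the buttering before the wrapping, not after.
(b) Not entailed — Bea buttered the toast, not the cake; the cake belongs to the wrapping event.
(c) Entailed — 'polish' is an activity; 'was polishing' entails that some polishing happened, so 'polished' holds.
(d) Entailed — the narrative places the buttering before the wrapping.

(c), (d)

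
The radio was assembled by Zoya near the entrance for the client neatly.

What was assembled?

the radio

'the radio' marks the patient of the assembling event.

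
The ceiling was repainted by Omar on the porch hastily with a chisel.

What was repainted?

'the ceiling' marks the patient of the repainting event.

the ceiling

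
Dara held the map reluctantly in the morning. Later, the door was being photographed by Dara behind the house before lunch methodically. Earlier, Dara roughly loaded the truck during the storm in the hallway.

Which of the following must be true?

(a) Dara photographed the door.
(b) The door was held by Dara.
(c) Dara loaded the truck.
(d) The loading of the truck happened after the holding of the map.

(a) Not entailed — 'was photographing' is progressive on an accomplishment; it does not entail the completed 'photographed'.
(b) Not entailed — Dara held the map, not the door; the door belongs to the photographing event.
(c) Entailed — dropping 'roughly', 'in the hallway', 'during the storm' leaves a sub-description the original still satisfies.
(d) Not entailed — the narrative doesn't order the holding relative to the loading.

(c)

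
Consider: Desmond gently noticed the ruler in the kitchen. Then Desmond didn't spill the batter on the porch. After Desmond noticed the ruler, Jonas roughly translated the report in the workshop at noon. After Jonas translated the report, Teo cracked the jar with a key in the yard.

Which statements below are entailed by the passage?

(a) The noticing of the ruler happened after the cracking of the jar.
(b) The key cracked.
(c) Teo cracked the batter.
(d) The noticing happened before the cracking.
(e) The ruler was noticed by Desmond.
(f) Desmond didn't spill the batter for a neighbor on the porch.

(d), (e), (f)

(a) Not entailed — the narrative places the noticing before the cracking, not after.
(b) Not entailed — the jar is what cracked, not the key.
(c) Not entailed — Teo cracked the jar, not the batter; the batter belongs to the spilling event.
(d) Entailed — the narrative places the noticing before the cracking.
(e) Entailed — every conjunct here is already in the original noticing event.
(f) Entailed — under negation, adding a further restriction is entailed: if no such spilling event occurred, none occurred for a neighbor either.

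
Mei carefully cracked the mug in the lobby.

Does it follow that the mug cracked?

yes

'Mei cracked the mug' is the causative; it entails the inchoative 'the mug cracked'.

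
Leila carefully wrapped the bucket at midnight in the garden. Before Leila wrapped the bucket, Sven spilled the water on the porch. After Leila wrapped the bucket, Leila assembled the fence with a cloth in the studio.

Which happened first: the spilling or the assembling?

the spilling

The connectives place the spilling before the assembling.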